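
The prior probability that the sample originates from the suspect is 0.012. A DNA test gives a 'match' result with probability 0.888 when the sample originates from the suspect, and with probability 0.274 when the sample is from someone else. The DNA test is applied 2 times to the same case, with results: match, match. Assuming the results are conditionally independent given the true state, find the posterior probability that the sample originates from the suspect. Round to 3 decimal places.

Let H be the event that the sample originates from the suspect; start with P(H) = 0.012. P('match'|H) = 0.888, P('match'|¬H) = 0.274.
Update on result 1 ('match'): P(H) ← 0.888·0.0120 / (0.888·0.0120 + 0.274·0.9880) = 0.010656/0.28137 = 0.0379.
Update on result 2 ('match'): P(H) ← 0.888·0.0379 / (0.888·0.0379 + 0.274·0.9621) = 0.033630/0.29725 = 0.1131.

Posterior P(H) ≈ 0.113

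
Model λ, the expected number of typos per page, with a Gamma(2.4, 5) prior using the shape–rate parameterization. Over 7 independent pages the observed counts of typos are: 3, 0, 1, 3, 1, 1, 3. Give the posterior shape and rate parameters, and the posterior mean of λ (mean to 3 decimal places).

Total count ∑xᵢ = 12 over n = 7 pages.
Gamma is conjugate to the Poisson likelihood: posterior is Gamma(shape = 2.4+12 = 14.4, rate = 5+7 = 12).
Posterior mean = shape/rate = 14.4/12 = 1.200.

Posterior: Gamma(shape=14.4, rate=12); mean ≈ 1.200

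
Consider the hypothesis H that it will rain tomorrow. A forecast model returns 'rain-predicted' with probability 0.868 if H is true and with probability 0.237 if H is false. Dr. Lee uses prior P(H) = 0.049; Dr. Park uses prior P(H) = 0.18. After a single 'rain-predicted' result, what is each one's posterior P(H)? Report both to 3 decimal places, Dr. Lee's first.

Dr. Lee: 0.159; Dr. Park: 0.446

P('+'|H) = 0.868, P('+'|¬H) = 0.237.
Dr. Lee: numerator 0.868·0.049 = 0.042532; evidence = 0.042532+0.237·0.951 = 0.26792; posterior = 0.159.
Dr. Park: numerator 0.868·0.18 = 0.15624; evidence = 0.15624+0.237·0.82 = 0.35058; posterior = 0.446.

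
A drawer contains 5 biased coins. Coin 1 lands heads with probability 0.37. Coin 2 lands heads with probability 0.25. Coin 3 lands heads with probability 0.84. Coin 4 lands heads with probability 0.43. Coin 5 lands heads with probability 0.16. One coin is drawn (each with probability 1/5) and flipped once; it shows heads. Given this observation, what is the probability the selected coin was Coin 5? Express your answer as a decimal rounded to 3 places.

P(heads|C1) = 0.37; P(heads|C2) = 0.25; P(heads|C3) = 0.84; P(heads|C4) = 0.43; P(heads|C5) = 0.16.
Prior × likelihood for each source: 0.2·0.37=0.07400, 0.2·0.25=0.05000, 0.2·0.84=0.1680, 0.2·0.43=0.08600, 0.2·0.16=0.03200. Summing gives P(heads) = 0.41000.
P(Coin 5 | heads) = 0.03200 / 0.41000 = 0.078.

Posterior probability ≈ 0.078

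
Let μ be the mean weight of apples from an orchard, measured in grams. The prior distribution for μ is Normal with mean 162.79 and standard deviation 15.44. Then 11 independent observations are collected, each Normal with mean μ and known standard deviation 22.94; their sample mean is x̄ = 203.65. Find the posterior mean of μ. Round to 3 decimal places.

Posterior mean ≈ 196.821

Prior precision 1/τ₀² = 1/15.44² = 0.00419474; data precision n/σ² = 11/22.94² = 0.0209029.
Posterior precision = 0.00419474 + 0.0209029 = 0.0250976.
Posterior mean = (0.00419474·162.79 + 0.0209029·203.65) / 0.0250976 = 196.821.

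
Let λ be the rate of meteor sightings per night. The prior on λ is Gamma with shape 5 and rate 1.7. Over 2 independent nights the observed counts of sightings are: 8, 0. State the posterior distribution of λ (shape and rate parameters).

Total count ∑xᵢ = 8 over n = 2 nights.
Gamma is conjugate to the Poisson likelihood: posterior is Gamma(shape = 5+8 = 13, rate = 1.7+2 = 3.7).

Posterior: Gamma(shape=13, rate=3.7)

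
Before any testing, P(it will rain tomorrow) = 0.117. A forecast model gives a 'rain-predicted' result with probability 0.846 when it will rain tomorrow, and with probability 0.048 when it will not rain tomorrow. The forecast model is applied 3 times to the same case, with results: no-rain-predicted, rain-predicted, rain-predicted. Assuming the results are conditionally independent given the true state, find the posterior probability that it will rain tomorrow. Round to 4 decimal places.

Posterior P(H) ≈ 0.8694

Let H be the event that it will rain tomorrow; start with P(H) = 0.117. P('rain-predicted'|H) = 0.846, P('rain-predicted'|¬H) = 0.048.
Update on result 1 ('no-rain-predicted'): P(H) ← 0.154·0.1170 / (0.154·0.1170 + 0.952·0.8830) = 0.018018/0.85863 = 0.0210.
Update on result 2 ('rain-predicted'): P(H) ← 0.846·0.0210 / (0.846·0.0210 + 0.048·0.9790) = 0.017753/0.064746 = 0.2742.
Update on result 3 ('rain-predicted'): P(H) ← 0.846·0.2742 / (0.846·0.2742 + 0.048·0.7258) = 0.23197/0.26681 = 0.8694.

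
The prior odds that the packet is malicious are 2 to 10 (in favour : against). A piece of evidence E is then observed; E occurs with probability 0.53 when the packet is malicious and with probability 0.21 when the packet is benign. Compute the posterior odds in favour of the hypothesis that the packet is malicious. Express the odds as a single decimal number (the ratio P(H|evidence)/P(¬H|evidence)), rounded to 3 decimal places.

Prior odds = 2/10 = 0.20000. In log-odds, ln(0.20000) = -1.6094.
Add log likelihood ratio: ln(2.5238) = 0.92577.
Posterior log-odds = -0.68367, so posterior odds = exp(-0.68367) = 0.50476.

Posterior odds ≈ 0.505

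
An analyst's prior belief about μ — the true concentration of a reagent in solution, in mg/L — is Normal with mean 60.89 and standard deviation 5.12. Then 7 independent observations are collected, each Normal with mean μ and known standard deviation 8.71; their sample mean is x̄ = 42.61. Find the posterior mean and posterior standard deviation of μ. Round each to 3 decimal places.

With known σ, the Normal prior is conjugate. Weight on the data is w = (n/σ²)/(n/σ² + 1/τ₀²) = 0.0922703/(0.0922703+0.0381470) = 0.70750.
Posterior mean = w·x̄ + (1−w)·μ₀ = 0.70750·42.61 + 0.29250·60.89 = 47.957. Posterior variance = 1/(0.0922703+0.0381470) = 7.66770, so SD = 2.769.

Posterior mean ≈ 47.957; posterior SD ≈ 2.769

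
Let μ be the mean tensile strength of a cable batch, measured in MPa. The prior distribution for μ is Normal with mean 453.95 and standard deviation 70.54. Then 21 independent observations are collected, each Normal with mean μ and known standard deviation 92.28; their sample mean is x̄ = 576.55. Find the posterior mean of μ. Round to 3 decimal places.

Prior precision 1/τ₀² = 1/70.54² = 0.00020097; data precision n/σ² = 21/92.28² = 0.00246606.
Posterior precision = 0.00020097 + 0.00246606 = 0.00266703.
Posterior mean = (0.00020097·453.95 + 0.00246606·576.55) / 0.00266703 = 567.312.

Posterior mean ≈ 567.312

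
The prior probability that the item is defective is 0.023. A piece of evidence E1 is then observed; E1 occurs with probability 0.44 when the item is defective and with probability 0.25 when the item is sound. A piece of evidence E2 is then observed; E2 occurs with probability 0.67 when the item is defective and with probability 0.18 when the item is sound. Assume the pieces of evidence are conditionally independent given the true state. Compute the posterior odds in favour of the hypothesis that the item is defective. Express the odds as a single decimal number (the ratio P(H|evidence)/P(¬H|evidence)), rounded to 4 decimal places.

Posterior odds ≈ 0.1542

Prior odds = 0.023/(1−0.023) = 0.023541.
Likelihood ratio for E1 = 0.44/0.25 = 1.7600.
Likelihood ratio for E2 = 0.67/0.18 = 3.7222.
Posterior odds = prior odds × LR₁ × LR₂ = 0.15422.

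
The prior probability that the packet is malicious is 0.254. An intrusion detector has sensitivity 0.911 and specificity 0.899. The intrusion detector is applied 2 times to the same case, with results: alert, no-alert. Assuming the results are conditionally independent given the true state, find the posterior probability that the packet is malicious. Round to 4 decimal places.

Posterior P(H) ≈ 0.2331

Let H be the event that the packet is malicious; start with P(H) = 0.254. P('alert'|H) = 0.911, P('alert'|¬H) = 0.101.
Update on result 1 ('alert'): P(H) ← 0.911·0.2540 / (0.911·0.2540 + 0.101·0.7460) = 0.23139/0.30674 = 0.7544.
Update on result 2 ('no-alert'): P(H) ← 0.089·0.7544 / (0.089·0.7544 + 0.899·0.2456) = 0.067139/0.28796 = 0.2331.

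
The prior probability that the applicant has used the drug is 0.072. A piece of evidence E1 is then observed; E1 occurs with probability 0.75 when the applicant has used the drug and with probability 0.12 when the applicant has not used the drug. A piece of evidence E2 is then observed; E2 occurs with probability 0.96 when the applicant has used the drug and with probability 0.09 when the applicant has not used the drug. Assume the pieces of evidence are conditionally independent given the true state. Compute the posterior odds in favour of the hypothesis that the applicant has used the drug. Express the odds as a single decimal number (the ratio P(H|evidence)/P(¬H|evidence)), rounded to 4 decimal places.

Prior odds = 0.072/(1−0.072) = 0.077586.
Likelihood ratio for E1 = 0.75/0.12 = 6.2500.
Likelihood ratio for E2 = 0.96/0.09 = 10.667.
Posterior odds = prior odds × LR₁ × LR₂ = 5.1724.

Posterior odds ≈ 5.1724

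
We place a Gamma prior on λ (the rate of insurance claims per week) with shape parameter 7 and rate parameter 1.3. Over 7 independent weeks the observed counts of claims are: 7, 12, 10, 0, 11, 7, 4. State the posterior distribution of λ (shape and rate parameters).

Total count ∑xᵢ = 51 over n = 7 weeks.
Gamma is conjugate to the Poisson likelihood: posterior is Gamma(shape = 7+51 = 58, rate = 1.3+7 = 8.3).

Posterior: Gamma(shape=58, rate=8.3)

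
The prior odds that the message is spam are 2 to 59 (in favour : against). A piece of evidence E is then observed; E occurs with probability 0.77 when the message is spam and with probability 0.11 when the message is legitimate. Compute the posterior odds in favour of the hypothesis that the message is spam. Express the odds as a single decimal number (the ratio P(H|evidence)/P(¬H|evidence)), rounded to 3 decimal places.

Posterior odds ≈ 0.237

Prior odds = 2/59 = 0.033898.
Likelihood ratio for E = 0.77/0.11 = 7.0000.
Posterior odds = prior odds × LR = 0.23729.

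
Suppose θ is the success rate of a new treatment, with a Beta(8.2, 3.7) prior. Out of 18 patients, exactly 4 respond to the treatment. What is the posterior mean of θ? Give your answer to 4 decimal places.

The binomial likelihood is conjugate to the Beta prior: with 4 successes and 14 failures, the posterior is Beta(8.2+4, 3.7+14) = Beta(12.2, 17.7).
Posterior mean = α/(α+β) = 12.2/29.9 = 0.4080.

Posterior mean ≈ 0.4080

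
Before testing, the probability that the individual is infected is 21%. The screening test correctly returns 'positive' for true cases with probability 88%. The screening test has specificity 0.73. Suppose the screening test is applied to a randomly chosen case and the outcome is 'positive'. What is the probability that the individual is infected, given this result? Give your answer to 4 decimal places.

P(H | E) ≈ 0.4642

Let H be the event that the individual is infected. P(H) = 0.21, so P(¬H) = 0.79. With E the 'positive' result, P(E|H) = 0.88 and P(E|¬H) = 0.27.
P(E) = 0.88·0.21 + 0.27·0.79 = 0.18480 + 0.21330 = 0.39810.
By Bayes' theorem, P(H|E) = 0.18480 / 0.39810 = 0.4642.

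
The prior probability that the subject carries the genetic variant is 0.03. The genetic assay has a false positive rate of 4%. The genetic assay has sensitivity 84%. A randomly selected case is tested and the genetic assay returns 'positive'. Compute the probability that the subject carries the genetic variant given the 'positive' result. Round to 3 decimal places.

Write H for 'the subject carries the genetic variant'. Prior odds H:¬H = 0.03/0.97 = 0.030928. For the 'positive' outcome, the likelihood ratio is 0.84/0.04 = 21.000.
Posterior odds = 0.030928 × 21.000 = 0.64948, so P(H|E) = 0.64948/(1+0.64948) = 0.394.

P(H | E) ≈ 0.394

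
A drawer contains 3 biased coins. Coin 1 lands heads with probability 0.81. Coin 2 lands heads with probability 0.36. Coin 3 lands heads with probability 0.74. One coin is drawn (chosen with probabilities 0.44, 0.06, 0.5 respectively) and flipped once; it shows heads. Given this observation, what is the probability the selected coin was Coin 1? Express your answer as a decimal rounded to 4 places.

Posterior probability ≈ 0.4765

P(heads|C1) = 0.81; P(heads|C2) = 0.36; P(heads|C3) = 0.74.
Prior × likelihood for each source: 0.44·0.81=0.3564, 0.06·0.36=0.02160, 0.5·0.74=0.3700. Summing gives P(heads) = 0.74800.
P(Coin 1 | heads) = 0.3564 / 0.74800 = 0.4765.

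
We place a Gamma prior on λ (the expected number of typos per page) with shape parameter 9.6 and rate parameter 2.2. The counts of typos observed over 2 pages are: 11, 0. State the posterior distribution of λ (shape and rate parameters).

Posterior: Gamma(shape=20.6, rate=4.2)

Total count ∑xᵢ = 11 over n = 2 pages.
Gamma is conjugate to the Poisson likelihood: posterior is Gamma(shape = 9.6+11 = 20.6, rate = 2.2+2 = 4.2).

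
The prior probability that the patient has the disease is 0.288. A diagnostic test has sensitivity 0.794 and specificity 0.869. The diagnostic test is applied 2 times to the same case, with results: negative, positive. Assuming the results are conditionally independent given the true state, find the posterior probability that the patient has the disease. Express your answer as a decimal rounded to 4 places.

Let H be the event that the patient has the disease; start with P(H) = 0.288. P('positive'|H) = 0.794, P('positive'|¬H) = 0.131.
Update on result 1 ('negative'): P(H) ← 0.206·0.2880 / (0.206·0.2880 + 0.869·0.7120) = 0.059328/0.67806 = 0.0875.
Update on result 2 ('positive'): P(H) ← 0.794·0.0875 / (0.794·0.0875 + 0.131·0.9125) = 0.069473/0.18901 = 0.3676.

Posterior P(H) ≈ 0.3676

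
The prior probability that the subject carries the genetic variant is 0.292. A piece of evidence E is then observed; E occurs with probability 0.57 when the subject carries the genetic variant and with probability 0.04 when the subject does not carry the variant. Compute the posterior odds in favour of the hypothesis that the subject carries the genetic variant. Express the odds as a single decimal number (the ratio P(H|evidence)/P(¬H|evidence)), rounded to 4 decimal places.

Posterior odds ≈ 5.8771

Prior odds = 0.292/(1−0.292) = 0.41243.
Likelihood ratio for E = 0.57/0.04 = 14.250.
Posterior odds = prior odds × LR = 5.8771.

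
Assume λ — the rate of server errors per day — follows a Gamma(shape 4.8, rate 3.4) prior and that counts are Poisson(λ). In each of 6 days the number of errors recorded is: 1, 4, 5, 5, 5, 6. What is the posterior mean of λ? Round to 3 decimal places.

Posterior mean ≈ 3.277

The Poisson likelihood adds the total count to the shape and the number of exposure periods to the rate. Here ∑xᵢ = 26 and n = 6, so shape 4.8→30.8 and rate 3.4→9.4.
Posterior mean = shape/rate = 30.8/9.4 = 3.277.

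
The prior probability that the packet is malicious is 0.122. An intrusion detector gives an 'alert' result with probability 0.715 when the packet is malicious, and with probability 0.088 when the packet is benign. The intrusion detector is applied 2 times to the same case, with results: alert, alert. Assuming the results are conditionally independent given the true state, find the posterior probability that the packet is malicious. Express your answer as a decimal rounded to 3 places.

Posterior P(H) ≈ 0.902

With H the event that the packet is malicious, the joint likelihood of the observed sequence is P(data|H) = 0.715·0.715 = 0.51122 and P(data|¬H) = 0.088·0.088 = 0.0077440.
Bayes: P(H|data) = 0.122·0.51122 / (0.122·0.51122 + 0.878·0.0077440) = 0.062369/0.069169 = 0.9017.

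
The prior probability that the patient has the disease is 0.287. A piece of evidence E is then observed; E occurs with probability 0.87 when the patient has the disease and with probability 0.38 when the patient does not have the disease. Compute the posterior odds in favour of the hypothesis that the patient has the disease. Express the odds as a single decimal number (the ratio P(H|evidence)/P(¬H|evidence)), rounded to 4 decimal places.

Prior odds = 0.287/(1−0.287) = 0.40252. In log-odds, ln(0.40252) = -0.91000.
Add log likelihood ratio: ln(2.2895) = 0.82832.
Posterior log-odds = -0.081677, so posterior odds = exp(-0.081677) = 0.92157.

Posterior odds ≈ 0.9216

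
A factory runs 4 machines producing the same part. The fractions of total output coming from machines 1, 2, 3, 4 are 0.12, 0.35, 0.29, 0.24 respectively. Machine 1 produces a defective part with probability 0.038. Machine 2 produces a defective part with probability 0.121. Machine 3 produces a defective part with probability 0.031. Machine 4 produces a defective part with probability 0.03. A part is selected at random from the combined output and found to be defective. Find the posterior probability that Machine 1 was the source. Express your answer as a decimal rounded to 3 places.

Posterior probability ≈ 0.072

P(defective|M1) = 0.038; P(defective|M2) = 0.121; P(defective|M3) = 0.031; P(defective|M4) = 0.03.
Prior × likelihood for each source: 0.12·0.038=0.004560, 0.35·0.121=0.04235, 0.29·0.031=0.008990, 0.24·0.03=0.007200. Summing gives P(defective) = 0.063100.
P(Machine 1 | defective) = 0.004560 / 0.063100 = 0.072.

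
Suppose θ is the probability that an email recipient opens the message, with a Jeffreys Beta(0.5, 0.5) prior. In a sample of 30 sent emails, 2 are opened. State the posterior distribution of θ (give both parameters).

Observing 2 successes and 28 failures updates Beta(0.5, 0.5) by adding the success and failure counts to the two shape parameters: α = 0.5+2 = 2.5, β = 0.5+28 = 28.5.

Posterior: Beta(2.5, 28.5)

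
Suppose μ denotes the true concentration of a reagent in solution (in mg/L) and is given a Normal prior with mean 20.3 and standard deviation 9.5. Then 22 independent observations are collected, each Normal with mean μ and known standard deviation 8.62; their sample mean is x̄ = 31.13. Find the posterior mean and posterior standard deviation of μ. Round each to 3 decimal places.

Prior precision 1/τ₀² = 1/9.5² = 0.0110803; data precision n/σ² = 22/8.62² = 0.296079.
Posterior precision = 0.0110803 + 0.296079 = 0.307160, giving posterior SD = 1/√0.307160 = 1.804.
Posterior mean = (0.0110803·20.3 + 0.296079·31.13) / 0.307160 = 30.739.

Posterior mean ≈ 30.739; posterior SD ≈ 1.804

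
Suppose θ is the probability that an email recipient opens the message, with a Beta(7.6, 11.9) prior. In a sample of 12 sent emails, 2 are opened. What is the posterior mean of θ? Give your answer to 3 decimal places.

Posterior mean ≈ 0.305

Observing 2 successes and 10 failures updates Beta(7.6, 11.9) by adding the success and failure counts to the two shape parameters: α = 7.6+2 = 9.6, β = 11.9+10 = 21.9.
Posterior mean = α/(α+β) = 9.6/31.5 = 0.305.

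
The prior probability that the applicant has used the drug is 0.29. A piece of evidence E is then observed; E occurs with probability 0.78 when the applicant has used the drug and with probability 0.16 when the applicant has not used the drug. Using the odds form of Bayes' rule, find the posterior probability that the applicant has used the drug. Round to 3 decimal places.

Prior odds = 0.29/(1−0.29) = 0.40845.
Likelihood ratio for E = 0.78/0.16 = 4.8750.
Posterior odds = prior odds × LR = 1.9912.
Posterior probability = odds/(1+odds) = 1.9912/2.9912 = 0.666.

Posterior probability ≈ 0.666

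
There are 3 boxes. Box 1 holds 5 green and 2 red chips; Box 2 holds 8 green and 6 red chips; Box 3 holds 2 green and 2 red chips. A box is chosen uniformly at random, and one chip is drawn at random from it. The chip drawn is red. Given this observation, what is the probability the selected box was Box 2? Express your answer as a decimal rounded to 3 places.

Tabulate prior·likelihood by source: [1] prior 0.333333, lik 0.2857, product 0.09524; [2] prior 0.333333, lik 0.4286, product 0.1429; [3] prior 0.333333, lik 0.5, product 0.1667.
Normalizing constant = 0.40476; the posterior for Box 2 is its product over the sum, 0.1429/0.40476 = 0.353.

Posterior probability ≈ 0.353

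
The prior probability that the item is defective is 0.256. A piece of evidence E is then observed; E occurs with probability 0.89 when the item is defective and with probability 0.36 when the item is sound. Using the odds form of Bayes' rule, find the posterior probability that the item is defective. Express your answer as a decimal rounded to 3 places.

Posterior probability ≈ 0.460

Prior odds = 0.256/(1−0.256) = 0.34409. In log-odds, ln(0.34409) = -1.0669.
Add log likelihood ratio: ln(2.4722) = 0.90512.
Posterior log-odds = -0.16175, so posterior odds = exp(-0.16175) = 0.85066. Converting, P(H|E) = 0.85066/1.8507 = 0.460.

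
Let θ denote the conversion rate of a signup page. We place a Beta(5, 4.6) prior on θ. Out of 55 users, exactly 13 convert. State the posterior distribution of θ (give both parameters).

The binomial likelihood is conjugate to the Beta prior: with 13 successes and 42 failures, the posterior is Beta(5+13, 4.6+42) = Beta(18, 46.6).

Posterior: Beta(18, 46.6)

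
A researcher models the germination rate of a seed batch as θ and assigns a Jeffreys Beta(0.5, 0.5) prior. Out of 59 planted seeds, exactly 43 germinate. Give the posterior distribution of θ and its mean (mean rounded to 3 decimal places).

The binomial likelihood is conjugate to the Beta prior: with 43 successes and 16 failures, the posterior is Beta(0.5+43, 0.5+16) = Beta(43.5, 16.5).
Posterior mean = α/(α+β) = 43.5/60 = 0.725.

Posterior: Beta(43.5, 16.5); mean ≈ 0.725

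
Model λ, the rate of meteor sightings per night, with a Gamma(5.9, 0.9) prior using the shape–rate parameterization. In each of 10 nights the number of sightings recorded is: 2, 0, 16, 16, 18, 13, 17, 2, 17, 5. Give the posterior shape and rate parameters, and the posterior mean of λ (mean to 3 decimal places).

Posterior: Gamma(shape=111.9, rate=10.9); mean ≈ 10.266

Total count ∑xᵢ = 106 over n = 10 nights.
Gamma is conjugate to the Poisson likelihood: posterior is Gamma(shape = 5.9+106 = 111.9, rate = 0.9+10 = 10.9).
Posterior mean = shape/rate = 111.9/10.9 = 10.266.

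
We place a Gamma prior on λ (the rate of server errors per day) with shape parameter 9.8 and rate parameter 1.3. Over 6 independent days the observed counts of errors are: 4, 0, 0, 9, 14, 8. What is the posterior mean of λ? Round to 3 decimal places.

The Poisson likelihood adds the total count to the shape and the number of exposure periods to the rate. Here ∑xᵢ = 35 and n = 6, so shape 9.8→44.8 and rate 1.3→7.3.
E[λ | data] = 44.8/7.3 = 6.137.

Posterior mean ≈ 6.137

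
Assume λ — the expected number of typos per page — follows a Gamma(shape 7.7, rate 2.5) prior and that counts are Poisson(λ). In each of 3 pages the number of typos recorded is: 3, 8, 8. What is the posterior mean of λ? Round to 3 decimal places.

Total count ∑xᵢ = 19 over n = 3 pages.
Gamma is conjugate to the Poisson likelihood: posterior is Gamma(shape = 7.7+19 = 26.7, rate = 2.5+3 = 5.5).
Posterior mean = shape/rate = 26.7/5.5 = 4.855.

Posterior mean ≈ 4.855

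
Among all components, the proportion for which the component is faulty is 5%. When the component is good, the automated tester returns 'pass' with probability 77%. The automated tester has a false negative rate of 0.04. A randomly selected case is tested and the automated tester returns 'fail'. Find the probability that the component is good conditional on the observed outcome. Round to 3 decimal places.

Let H be the event that the component is faulty. P(H) = 0.05, so P(¬H) = 0.95. With E the 'fail' result, P(E|H) = 0.96 and P(E|¬H) = 0.23.
P(E) = 0.96·0.05 + 0.23·0.95 = 0.048000 + 0.21850 = 0.26650.
By Bayes' theorem, P(H|E) = 0.048000 / 0.26650 = 0.180. Hence P(¬H|E) = 1 − 0.180 = 0.820.

P(¬H | E) ≈ 0.820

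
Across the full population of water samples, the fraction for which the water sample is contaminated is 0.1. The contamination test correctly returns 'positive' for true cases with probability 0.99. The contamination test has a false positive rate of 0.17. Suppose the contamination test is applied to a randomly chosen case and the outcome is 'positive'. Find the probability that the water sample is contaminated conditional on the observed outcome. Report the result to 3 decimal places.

Let H be the event that the water sample is contaminated. P(H) = 0.1, so P(¬H) = 0.9. With E the 'positive' result, P(E|H) = 0.99 and P(E|¬H) = 0.17.
P(E) = 0.99·0.1 + 0.17·0.9 = 0.099000 + 0.15300 = 0.25200.
By Bayes' theorem, P(H|E) = 0.099000 / 0.25200 = 0.393.

P(H | E) ≈ 0.393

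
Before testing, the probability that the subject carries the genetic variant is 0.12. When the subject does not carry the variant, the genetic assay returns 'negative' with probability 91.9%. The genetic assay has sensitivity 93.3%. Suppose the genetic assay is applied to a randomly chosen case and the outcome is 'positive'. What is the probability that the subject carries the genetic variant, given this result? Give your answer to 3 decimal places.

Write H for 'the subject carries the genetic variant'. Prior odds H:¬H = 0.12/0.88 = 0.13636. For the 'positive' outcome, the likelihood ratio is 0.933/0.081 = 11.519.
Posterior odds = 0.13636 × 11.519 = 1.5707, so P(H|E) = 1.5707/(1+1.5707) = 0.611.

P(H | E) ≈ 0.611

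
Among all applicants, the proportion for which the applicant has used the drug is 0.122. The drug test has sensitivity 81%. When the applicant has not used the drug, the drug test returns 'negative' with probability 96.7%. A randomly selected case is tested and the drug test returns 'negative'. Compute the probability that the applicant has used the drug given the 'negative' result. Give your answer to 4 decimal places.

Write H for 'the applicant has used the drug'. Prior odds H:¬H = 0.122/0.878 = 0.13895. For the 'negative' outcome, the likelihood ratio is 0.19/0.967 = 0.19648.
Posterior odds = 0.13895 × 0.19648 = 0.027302, so P(H|E) = 0.027302/(1+0.027302) = 0.0266.

P(H | E) ≈ 0.0266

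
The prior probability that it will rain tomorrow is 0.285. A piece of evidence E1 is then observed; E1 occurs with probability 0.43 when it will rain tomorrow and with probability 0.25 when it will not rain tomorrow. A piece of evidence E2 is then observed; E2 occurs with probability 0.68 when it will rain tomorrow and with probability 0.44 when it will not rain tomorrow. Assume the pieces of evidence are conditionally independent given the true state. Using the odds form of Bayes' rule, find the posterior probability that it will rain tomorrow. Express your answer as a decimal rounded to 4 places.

Prior odds = 0.285/(1−0.285) = 0.39860. In log-odds, ln(0.39860) = -0.91979.
Add log likelihood ratios: ln(1.7200) + ln(1.5455) = 0.97764.
Posterior log-odds = 0.057849, so posterior odds = exp(0.057849) = 1.0596. Converting, P(H|E) = 1.0596/2.0596 = 0.5145.

Posterior probability ≈ 0.5145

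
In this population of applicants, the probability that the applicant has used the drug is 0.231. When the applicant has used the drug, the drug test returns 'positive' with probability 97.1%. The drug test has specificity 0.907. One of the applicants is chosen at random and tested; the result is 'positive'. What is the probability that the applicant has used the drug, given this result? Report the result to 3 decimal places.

Write H for 'the applicant has used the drug'. Prior odds H:¬H = 0.231/0.769 = 0.30039. For the 'positive' outcome, the likelihood ratio is 0.971/0.093 = 10.441.
Posterior odds = 0.30039 × 10.441 = 3.1363, so P(H|E) = 3.1363/(1+3.1363) = 0.758.

P(H | E) ≈ 0.758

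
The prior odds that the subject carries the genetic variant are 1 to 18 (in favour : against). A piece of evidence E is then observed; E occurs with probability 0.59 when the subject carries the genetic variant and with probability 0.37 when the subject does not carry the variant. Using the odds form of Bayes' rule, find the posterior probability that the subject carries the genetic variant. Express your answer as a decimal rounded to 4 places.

Prior odds = 1/18 = 0.055556.
Likelihood ratio for E = 0.59/0.37 = 1.5946.
Posterior odds = prior odds × LR = 0.088589.
Posterior probability = odds/(1+odds) = 0.088589/1.0886 = 0.0814.

Posterior probability ≈ 0.0814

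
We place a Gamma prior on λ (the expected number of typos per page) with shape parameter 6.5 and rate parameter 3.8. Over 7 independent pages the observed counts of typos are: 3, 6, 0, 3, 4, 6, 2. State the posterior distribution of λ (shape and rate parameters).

Posterior: Gamma(shape=30.5, rate=10.8)

Total count ∑xᵢ = 24 over n = 7 pages.
Gamma is conjugate to the Poisson likelihood: posterior is Gamma(shape = 6.5+24 = 30.5, rate = 3.8+7 = 10.8).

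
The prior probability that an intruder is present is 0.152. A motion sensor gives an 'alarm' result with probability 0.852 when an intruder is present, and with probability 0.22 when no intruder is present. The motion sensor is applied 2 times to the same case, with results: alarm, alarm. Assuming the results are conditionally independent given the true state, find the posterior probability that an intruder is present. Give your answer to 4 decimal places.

Let H be the event that an intruder is present; start with P(H) = 0.152. P('alarm'|H) = 0.852, P('alarm'|¬H) = 0.22.
Update on result 1 ('alarm'): P(H) ← 0.852·0.1520 / (0.852·0.1520 + 0.22·0.8480) = 0.12950/0.31606 = 0.4097.
Update on result 2 ('alarm'): P(H) ← 0.852·0.4097 / (0.852·0.4097 + 0.22·0.5903) = 0.34910/0.47896 = 0.7289.

Posterior P(H) ≈ 0.7289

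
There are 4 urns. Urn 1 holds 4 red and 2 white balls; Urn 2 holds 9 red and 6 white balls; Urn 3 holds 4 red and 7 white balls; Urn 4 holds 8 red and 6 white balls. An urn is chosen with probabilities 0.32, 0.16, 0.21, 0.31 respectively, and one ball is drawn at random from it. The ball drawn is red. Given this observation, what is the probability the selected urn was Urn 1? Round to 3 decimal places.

Tabulate prior·likelihood by source: [1] prior 0.32, lik 0.6667, product 0.2133; [2] prior 0.16, lik 0.6, product 0.09600; [3] prior 0.21, lik 0.3636, product 0.07636; [4] prior 0.31, lik 0.5714, product 0.1771.
Normalizing constant = 0.56284; the posterior for Urn 1 is its product over the sum, 0.2133/0.56284 = 0.379.

Posterior probability ≈ 0.379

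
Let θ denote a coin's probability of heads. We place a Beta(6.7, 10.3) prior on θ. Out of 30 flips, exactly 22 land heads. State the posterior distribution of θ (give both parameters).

Observing 22 successes and 8 failures updates Beta(6.7, 10.3) by adding the success and failure counts to the two shape parameters: α = 6.7+22 = 28.7, β = 10.3+8 = 18.3.

Posterior: Beta(28.7, 18.3)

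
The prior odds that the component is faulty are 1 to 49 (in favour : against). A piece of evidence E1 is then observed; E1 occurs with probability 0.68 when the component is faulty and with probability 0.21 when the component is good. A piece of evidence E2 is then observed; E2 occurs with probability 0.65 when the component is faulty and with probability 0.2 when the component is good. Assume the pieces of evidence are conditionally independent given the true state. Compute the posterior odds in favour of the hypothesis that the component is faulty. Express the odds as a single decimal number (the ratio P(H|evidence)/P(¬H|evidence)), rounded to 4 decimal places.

Prior odds = 1/49 = 0.020408. In log-odds, ln(0.020408) = -3.8918.
Add log likelihood ratios: ln(3.2381) + ln(3.2500) = 2.3536.
Posterior log-odds = -1.5382, so posterior odds = exp(-1.5382) = 0.21477.

Posterior odds ≈ 0.2148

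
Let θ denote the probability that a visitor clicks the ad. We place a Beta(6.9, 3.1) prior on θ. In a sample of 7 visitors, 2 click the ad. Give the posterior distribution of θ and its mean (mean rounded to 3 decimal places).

Posterior: Beta(8.9, 8.1); mean ≈ 0.524

Observing 2 successes and 5 failures updates Beta(6.9, 3.1) by adding the success and failure counts to the two shape parameters: α = 6.9+2 = 8.9, β = 3.1+5 = 8.1.
E[θ | data] = 8.9/(8.9+8.1) = 0.524.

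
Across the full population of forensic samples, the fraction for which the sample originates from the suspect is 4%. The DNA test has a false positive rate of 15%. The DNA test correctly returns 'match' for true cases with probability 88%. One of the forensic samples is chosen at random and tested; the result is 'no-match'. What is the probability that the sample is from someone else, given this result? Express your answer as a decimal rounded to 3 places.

P(¬H | E) ≈ 0.994

Write H for 'the sample originates from the suspect'. Prior odds H:¬H = 0.04/0.96 = 0.041667. For the 'no-match' outcome, the likelihood ratio is 0.12/0.85 = 0.14118.
Posterior odds = 0.041667 × 0.14118 = 0.0058824, so P(H|E) = 0.0058824/(1+0.0058824) = 0.006. Then P(¬H|E) = 1 − 0.006 = 0.994.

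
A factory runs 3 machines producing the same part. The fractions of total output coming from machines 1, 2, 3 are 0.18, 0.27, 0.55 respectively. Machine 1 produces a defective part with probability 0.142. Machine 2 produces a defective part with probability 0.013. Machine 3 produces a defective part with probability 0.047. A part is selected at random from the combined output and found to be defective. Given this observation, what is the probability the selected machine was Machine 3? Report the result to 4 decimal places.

Posterior probability ≈ 0.4707

P(defective|M1) = 0.142; P(defective|M2) = 0.013; P(defective|M3) = 0.047.
Prior × likelihood for each source: 0.18·0.142=0.02556, 0.27·0.013=0.003510, 0.55·0.047=0.02585. Summing gives P(defective) = 0.054920.
P(Machine 3 | defective) = 0.02585 / 0.054920 = 0.4707.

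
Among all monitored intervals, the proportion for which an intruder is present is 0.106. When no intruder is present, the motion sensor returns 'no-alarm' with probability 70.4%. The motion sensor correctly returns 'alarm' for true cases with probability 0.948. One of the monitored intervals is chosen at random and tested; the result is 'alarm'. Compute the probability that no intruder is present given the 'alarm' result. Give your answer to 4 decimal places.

P(¬H | E) ≈ 0.7248

Let H be the event that an intruder is present. P(H) = 0.106, so P(¬H) = 0.894. With E the 'alarm' result, P(E|H) = 0.948 and P(E|¬H) = 0.296.
P(E) = 0.948·0.106 + 0.296·0.894 = 0.10049 + 0.26462 = 0.36511.
By Bayes' theorem, P(H|E) = 0.10049 / 0.36511 = 0.2752. Hence P(¬H|E) = 1 − 0.2752 = 0.7248.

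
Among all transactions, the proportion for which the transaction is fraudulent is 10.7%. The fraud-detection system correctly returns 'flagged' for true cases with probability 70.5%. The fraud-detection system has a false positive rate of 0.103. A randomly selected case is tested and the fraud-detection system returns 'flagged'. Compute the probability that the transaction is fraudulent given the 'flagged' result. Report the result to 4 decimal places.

Let H be the event that the transaction is fraudulent. P(H) = 0.107, so P(¬H) = 0.893. With E the 'flagged' result, P(E|H) = 0.705 and P(E|¬H) = 0.103.
P(E) = 0.705·0.107 + 0.103·0.893 = 0.075435 + 0.091979 = 0.16741.
By Bayes' theorem, P(H|E) = 0.075435 / 0.16741 = 0.4506.

P(H | E) ≈ 0.4506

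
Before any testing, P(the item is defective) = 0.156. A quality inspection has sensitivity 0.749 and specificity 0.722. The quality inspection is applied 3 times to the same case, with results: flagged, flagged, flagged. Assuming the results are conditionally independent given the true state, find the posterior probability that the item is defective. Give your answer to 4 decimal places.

With H the event that the item is defective, the joint likelihood of the observed sequence is P(data|H) = 0.749·0.749·0.749 = 0.42019 and P(data|¬H) = 0.278·0.278·0.278 = 0.021485.
Bayes: P(H|data) = 0.156·0.42019 / (0.156·0.42019 + 0.844·0.021485) = 0.065550/0.083683 = 0.7833.

Posterior P(H) ≈ 0.7833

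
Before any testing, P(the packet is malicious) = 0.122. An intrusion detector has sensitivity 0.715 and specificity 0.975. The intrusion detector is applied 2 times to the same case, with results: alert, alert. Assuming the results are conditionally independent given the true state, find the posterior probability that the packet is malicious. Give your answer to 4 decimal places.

Let H be the event that the packet is malicious; start with P(H) = 0.122. P('alert'|H) = 0.715, P('alert'|¬H) = 0.025.
Update on result 1 ('alert'): P(H) ← 0.715·0.1220 / (0.715·0.1220 + 0.025·0.8780) = 0.087230/0.10918 = 0.7990.
Update on result 2 ('alert'): P(H) ← 0.715·0.7990 / (0.715·0.7990 + 0.025·0.2010) = 0.57125/0.57628 = 0.9913.

Posterior P(H) ≈ 0.9913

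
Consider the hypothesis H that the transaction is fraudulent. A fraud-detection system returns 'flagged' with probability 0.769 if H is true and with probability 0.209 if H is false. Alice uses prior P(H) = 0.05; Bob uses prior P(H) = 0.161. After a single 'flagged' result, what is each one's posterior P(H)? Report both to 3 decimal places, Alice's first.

P('+'|H) = 0.769, P('+'|¬H) = 0.209.
Alice: numerator 0.769·0.05 = 0.038450; evidence = 0.038450+0.209·0.95 = 0.23700; posterior = 0.162.
Bob: numerator 0.769·0.161 = 0.12381; evidence = 0.12381+0.209·0.839 = 0.29916; posterior = 0.414.

Alice: 0.162; Bob: 0.414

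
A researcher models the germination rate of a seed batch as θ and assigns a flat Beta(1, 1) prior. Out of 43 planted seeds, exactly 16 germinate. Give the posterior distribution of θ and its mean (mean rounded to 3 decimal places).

Posterior: Beta(17, 28); mean ≈ 0.378

The binomial likelihood is conjugate to the Beta prior: with 16 successes and 27 failures, the posterior is Beta(1+16, 1+27) = Beta(17, 28).
E[θ | data] = 17/(17+28) = 0.378.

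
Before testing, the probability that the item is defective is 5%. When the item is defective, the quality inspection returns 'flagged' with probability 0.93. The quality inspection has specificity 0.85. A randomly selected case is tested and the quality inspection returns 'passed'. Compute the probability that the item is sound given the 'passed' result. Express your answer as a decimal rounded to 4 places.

P(¬H | E) ≈ 0.9957

Write H for 'the item is defective'. Prior odds H:¬H = 0.05/0.95 = 0.052632. For the 'passed' outcome, the likelihood ratio is 0.07/0.85 = 0.082353.
Posterior odds = 0.052632 × 0.082353 = 0.0043344, so P(H|E) = 0.0043344/(1+0.0043344) = 0.0043. Then P(¬H|E) = 1 − 0.0043 = 0.9957.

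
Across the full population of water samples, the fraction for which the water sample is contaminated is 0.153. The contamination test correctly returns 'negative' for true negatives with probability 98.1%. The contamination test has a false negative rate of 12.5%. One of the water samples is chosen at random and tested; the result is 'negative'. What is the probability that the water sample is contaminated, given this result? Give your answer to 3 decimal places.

Let H be the event that the water sample is contaminated. P(H) = 0.153, so P(¬H) = 0.847. With E the 'negative' result, P(E|H) = 0.125 and P(E|¬H) = 0.981.
P(E) = 0.125·0.153 + 0.981·0.847 = 0.019125 + 0.83091 = 0.85003.
By Bayes' theorem, P(H|E) = 0.019125 / 0.85003 = 0.022.

P(H | E) ≈ 0.022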